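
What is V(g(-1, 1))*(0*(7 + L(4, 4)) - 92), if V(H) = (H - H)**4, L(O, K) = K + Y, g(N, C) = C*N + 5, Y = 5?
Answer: 0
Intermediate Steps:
g(N, C) = 5 + C*N
L(O, K) = 5 + K (L(O, K) = K + 5 = 5 + K)
V(H) = 0 (V(H) = 0**4 = 0)
V(g(-1, 1))*(0*(7 + L(4, 4)) - 92) = 0*(0*(7 + (5 + 4)) - 92) = 0*(0*(7 + 9) - 92) = 0*(0*16 - 92) = 0*(0 - 92) = 0*(-92) = 0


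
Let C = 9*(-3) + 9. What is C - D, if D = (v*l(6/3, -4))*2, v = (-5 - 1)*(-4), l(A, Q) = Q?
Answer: 174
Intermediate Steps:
C = -18 (C = -27 + 9 = -18)
v = 24 (v = -6*(-4) = 24)
D = -192 (D = (24*(-4))*2 = -96*2 = -192)
C - D = -18 - 1*(-192) = -18 + 192 = 174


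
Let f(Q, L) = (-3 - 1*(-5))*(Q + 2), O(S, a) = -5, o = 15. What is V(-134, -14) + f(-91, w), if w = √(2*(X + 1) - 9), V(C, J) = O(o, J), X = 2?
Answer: -183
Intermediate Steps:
V(C, J) = -5
w = I*√3 (w = √(2*(2 + 1) - 9) = √(2*3 - 9) = √(6 - 9) = √(-3) = I*√3 ≈ 1.732*I)
f(Q, L) = 4 + 2*Q (f(Q, L) = (-3 + 5)*(2 + Q) = 2*(2 + Q) = 4 + 2*Q)
V(-134, -14) + f(-91, w) = -5 + (4 + 2*(-91)) = -5 + (4 - 182) = -5 - 178 = -183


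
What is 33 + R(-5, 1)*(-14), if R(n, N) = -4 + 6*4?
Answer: -247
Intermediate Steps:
R(n, N) = 20 (R(n, N) = -4 + 24 = 20)
33 + R(-5, 1)*(-14) = 33 + 20*(-14) = 33 - 280 = -247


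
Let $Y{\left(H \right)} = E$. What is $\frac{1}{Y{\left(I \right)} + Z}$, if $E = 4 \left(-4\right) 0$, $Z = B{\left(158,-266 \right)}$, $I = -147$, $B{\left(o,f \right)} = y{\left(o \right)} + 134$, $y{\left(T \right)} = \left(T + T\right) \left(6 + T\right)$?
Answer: $\frac{1}{51958} \approx 1.9246 \cdot 10^{-5}$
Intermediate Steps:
$y{\left(T \right)} = 2 T \left(6 + T\right)$
$B{\left(o,f \right)} = 134 + 2 o \left(6 + o\right)$ ($B{\left(o,f \right)} = 2 o \left(6 + o\right) + 134 = 134 + 2 o \left(6 + o\right)$)
$Z = 51958$ ($Z = 134 + 2 \cdot 158 \left(6 + 158\right) = 134 + 2 \cdot 158 \cdot 164 = 134 + 51824 = 51958$)
$E = 0$ ($E = \left(-16\right) 0 = 0$)
$Y{\left(H \right)} = 0$
$\frac{1}{Y{\left(I \right)} + Z} = \frac{1}{0 + 51958} = \frac{1}{51958}$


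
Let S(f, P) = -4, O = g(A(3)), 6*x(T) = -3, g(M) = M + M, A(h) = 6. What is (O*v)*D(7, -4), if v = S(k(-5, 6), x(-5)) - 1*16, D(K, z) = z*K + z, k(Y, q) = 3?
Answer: 7680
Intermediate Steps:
D(K, z) = z + K*z (D(K, z) = K*z + z = z + K*z)
g(M) = 2*M
x(T) = -1/2 (x(T) = (1/6)*(-3) = -1/2)
O = 12 (O = 2*6 = 12)
v = -20 (v = -4 - 1*16 = -4 - 16 = -20)
(O*v)*D(7, -4) = (12*(-20))*(-4*(1 + 7)) = -(-960)*8 = -240*(-32) = 7680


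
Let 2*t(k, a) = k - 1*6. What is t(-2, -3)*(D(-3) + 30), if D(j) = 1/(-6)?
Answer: -358/3 ≈ -119.33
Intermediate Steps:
t(k, a) = -3 + k/2 (t(k, a) = (k - 1*6)/2 = (k - 6)/2 = (-6 + k)/2 = -3 + k/2)
D(j) = -⅙
t(-2, -3)*(D(-3) + 30) = (-3 + (½)*(-2))*(-⅙ + 30) = (-3 - 1)*(179/6) = -4*179/6 = -358/3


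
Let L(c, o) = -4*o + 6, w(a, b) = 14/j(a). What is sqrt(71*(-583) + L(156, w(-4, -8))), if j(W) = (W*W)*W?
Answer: I*sqrt(662178)/4 ≈ 203.44*I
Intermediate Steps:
j(W) = W**3 (j(W) = W**2*W = W**3)
w(a, b) = 14/a**3 (w(a, b) = 14/(a**3) = 14/a**3)
L(c, o) = 6 - 4*o
sqrt(71*(-583) + L(156, w(-4, -8))) = sqrt(71*(-583) + (6 - 56/(-4)**3)) = sqrt(-41393 + (6 - 56*(-1)/64)) = sqrt(-41393 + (6 - 4*(-7/32))) = sqrt(-41393 + (6 + 7/8)) = sqrt(-41393 + 55/8) = sqrt(-331089/8) = I*sqrt(662178)/4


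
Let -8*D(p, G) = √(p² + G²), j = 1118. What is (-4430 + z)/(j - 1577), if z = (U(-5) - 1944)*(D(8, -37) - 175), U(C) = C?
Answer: -37405/51 - 1949*√1433/3672 ≈ -753.52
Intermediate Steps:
D(p, G) = -√(G² + p²)/8 (D(p, G) = -√(p² + G²)/8 = -√(G² + p²)/8)
z = 341075 + 1949*√1433/8 (z = (-5 - 1944)*(-√((-37)² + 8²)/8 - 175) = -1949*(-√(1369 + 64)/8 - 175) = -1949*(-√1433/8 - 175) = -1949*(-175 - √1433/8) = 341075 + 1949*√1433/8 ≈ 3.5030e+5)
(-4430 + z)/(j - 1577) = (-4430 + (341075 + 1949*√1433/8))/(1118 - 1577) = (336645 + 1949*√1433/8)/(-459) = (336645 + 1949*√1433/8)*(-1/459) = -37405/51 - 1949*√1433/3672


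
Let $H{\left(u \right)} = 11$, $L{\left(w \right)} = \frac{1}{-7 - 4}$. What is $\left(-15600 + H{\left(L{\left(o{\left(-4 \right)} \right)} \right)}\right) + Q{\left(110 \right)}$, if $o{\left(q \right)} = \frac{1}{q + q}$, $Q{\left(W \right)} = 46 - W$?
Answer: $-15653$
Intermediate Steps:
$o{\left(q \right)} = \frac{1}{2 q}$
$L{\left(w \right)} = - \frac{1}{11}$ ($L{\left(w \right)} = \frac{1}{-11} = - \frac{1}{11}$)
$\left(-15600 + H{\left(L{\left(o{\left(-4 \right)} \right)} \right)}\right) + Q{\left(110 \right)} = \left(-15600 + 11\right) + \left(46 - 110\right) = -15589 + \left(46 - 110\right) = -15589 - 64 = -15653$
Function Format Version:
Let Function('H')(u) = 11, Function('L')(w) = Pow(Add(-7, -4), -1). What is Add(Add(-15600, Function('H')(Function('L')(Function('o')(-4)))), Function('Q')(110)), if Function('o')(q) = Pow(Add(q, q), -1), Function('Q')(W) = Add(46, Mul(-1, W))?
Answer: -15653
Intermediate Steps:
Function('o')(q) = Mul(Rational(1, 2), Pow(q, -1)) (Function('o')(q) = Pow(Mul(2, q), -1) = Mul(Rational(1, 2), Pow(q, -1)))
Function('L')(w) = Rational(-1, 11) (Function('L')(w) = Pow(-11, -1) = Rational(-1, 11))
Add(Add(-15600, Function('H')(Function('L')(Function('o')(-4)))), Function('Q')(110)) = Add(Add(-15600, 11), Add(46, Mul(-1, 110))) = Add(-15589, Add(46, -110)) = Add(-15589, -64) = -15653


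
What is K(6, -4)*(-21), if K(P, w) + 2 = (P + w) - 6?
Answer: 126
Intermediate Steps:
K(P, w) = -8 + P + w (K(P, w) = -2 + ((P + w) - 6) = -2 + (-6 + P + w) = -8 + P + w)
K(6, -4)*(-21) = (-8 + 6 - 4)*(-21) = -6*(-21) = 126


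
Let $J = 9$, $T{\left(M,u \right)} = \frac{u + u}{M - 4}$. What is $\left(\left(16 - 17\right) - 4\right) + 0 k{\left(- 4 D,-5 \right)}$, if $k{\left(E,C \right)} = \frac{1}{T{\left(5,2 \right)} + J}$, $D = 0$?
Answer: $-5$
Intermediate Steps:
$T{\left(M,u \right)} = \frac{2 u}{-4 + M}$
$k{\left(E,C \right)} = \frac{1}{13}$ ($k{\left(E,C \right)} = \frac{1}{2 \cdot 2 \frac{1}{-4 + 5} + 9} = \frac{1}{2 \cdot 2 \cdot 1^{-1} + 9} = \frac{1}{2 \cdot 2 \cdot 1 + 9} = \frac{1}{4 + 9} = \frac{1}{13}$)
$\left(\left(16 - 17\right) - 4\right) + 0 k{\left(- 4 D,-5 \right)} = \left(\left(16 - 17\right) - 4\right) + 0 \cdot \frac{1}{13} = \left(-1 - 4\right) + 0 = -5 + 0 = -5$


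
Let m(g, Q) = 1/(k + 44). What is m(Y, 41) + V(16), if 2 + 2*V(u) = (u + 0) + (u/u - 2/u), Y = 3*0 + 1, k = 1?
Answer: 5371/720 ≈ 7.4597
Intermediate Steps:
Y = 1 (Y = 0 + 1 = 1)
m(g, Q) = 1/45 (m(g, Q) = 1/(1 + 44) = 1/45)
V(u) = -½ + u/2 - 1/u (V(u) = -1 + ((u + 0) + (u/u - 2/u))/2 = -1 + (u + (1 - 2/u))/2 = -1 + (1 + u - 2/u)/2 = -1 + (½ + u/2 - 1/u) = -½ + u/2 - 1/u)
m(Y, 41) + V(16) = 1/45 + (½)*(-2 + 16*(-1 + 16))/16 = 1/45 + (½)*(1/16)*(-2 + 16*15) = 1/45 + (½)*(1/16)*(-2 + 240) = 1/45 + (½)*(1/16)*238 = 1/45 + 119/16 = 5371/720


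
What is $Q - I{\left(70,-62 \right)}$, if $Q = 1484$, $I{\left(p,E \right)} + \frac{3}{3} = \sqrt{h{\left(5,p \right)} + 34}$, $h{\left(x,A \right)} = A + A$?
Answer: $1485 - \sqrt{174} \approx 1471.8$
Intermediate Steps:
$h{\left(x,A \right)} = 2 A$
$I{\left(p,E \right)} = -1 + \sqrt{34 + 2 p}$ ($I{\left(p,E \right)} = -1 + \sqrt{2 p + 34} = -1 + \sqrt{34 + 2 p}$)
$Q - I{\left(70,-62 \right)} = 1484 - \left(-1 + \sqrt{34 + 2 \cdot 70}\right) = 1484 - \left(-1 + \sqrt{34 + 140}\right) = 1484 - \left(-1 + \sqrt{174}\right) = 1484 + \left(1 - \sqrt{174}\right) = 1485 - \sqrt{174}$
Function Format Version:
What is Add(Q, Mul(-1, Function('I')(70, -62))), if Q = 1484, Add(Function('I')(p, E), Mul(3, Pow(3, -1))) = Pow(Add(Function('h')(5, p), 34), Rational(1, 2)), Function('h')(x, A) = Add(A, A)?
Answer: Add(1485, Mul(-1, Pow(174, Rational(1, 2)))) ≈ 1471.8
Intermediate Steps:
Function('h')(x, A) = Mul(2, A)
Function('I')(p, E) = Add(-1, Pow(Add(34, Mul(2, p)), Rational(1, 2))) (Function('I')(p, E) = Add(-1, Pow(Add(Mul(2, p), 34), Rational(1, 2))) = Add(-1, Pow(Add(34, Mul(2, p)), Rational(1, 2))))
Add(Q, Mul(-1, Function('I')(70, -62))) = Add(1484, Mul(-1, Add(-1, Pow(Add(34, Mul(2, 70)), Rational(1, 2))))) = Add(1484, Mul(-1, Add(-1, Pow(Add(34, 140), Rational(1, 2))))) = Add(1484, Mul(-1, Add(-1, Pow(174, Rational(1, 2))))) = Add(1484, Add(1, Mul(-1, Pow(174, Rational(1, 2))))) = Add(1485, Mul(-1, Pow(174, Rational(1, 2))))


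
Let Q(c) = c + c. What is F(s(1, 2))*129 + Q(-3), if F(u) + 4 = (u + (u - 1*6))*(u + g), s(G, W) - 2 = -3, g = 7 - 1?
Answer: -5682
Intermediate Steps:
g = 6
s(G, W) = -1 (s(G, W) = 2 - 3 = -1)
F(u) = -4 + (-6 + 2*u)*(6 + u) (F(u) = -4 + (u + (u - 1*6))*(u + 6) = -4 + (u + (u - 6))*(6 + u) = -4 + (u + (-6 + u))*(6 + u) = -4 + (-6 + 2*u)*(6 + u))
Q(c) = 2*c
F(s(1, 2))*129 + Q(-3) = (-40 + 2*(-1)**2 + 6*(-1))*129 + 2*(-3) = (-40 + 2*1 - 6)*129 - 6 = (-40 + 2 - 6)*129 - 6 = -44*129 - 6 = -5676 - 6 = -5682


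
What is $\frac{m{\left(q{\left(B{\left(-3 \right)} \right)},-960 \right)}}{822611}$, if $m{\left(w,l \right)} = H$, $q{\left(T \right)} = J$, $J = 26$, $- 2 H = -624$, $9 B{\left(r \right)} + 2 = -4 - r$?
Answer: $\frac{312}{822611} \approx 0.00037928$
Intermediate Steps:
$B{\left(r \right)} = - \frac{2}{3} - \frac{r}{9}$ ($B{\left(r \right)} = - \frac{2}{9} + \frac{-4 - r}{9} = - \frac{2}{9} - \left(\frac{4}{9} + \frac{r}{9}\right) = - \frac{2}{3} - \frac{r}{9}$)
$H = 312$ ($H = \left(- \frac{1}{2}\right) \left(-624\right) = 312$)
$q{\left(T \right)} = 26$
$m{\left(w,l \right)} = 312$
$\frac{m{\left(q{\left(B{\left(-3 \right)} \right)},-960 \right)}}{822611} = \frac{312}{822611}$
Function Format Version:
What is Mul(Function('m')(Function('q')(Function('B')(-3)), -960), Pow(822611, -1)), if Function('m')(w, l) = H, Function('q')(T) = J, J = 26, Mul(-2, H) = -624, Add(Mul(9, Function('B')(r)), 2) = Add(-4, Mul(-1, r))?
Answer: Rational(312, 822611) ≈ 0.00037928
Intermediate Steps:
Function('B')(r) = Add(Rational(-2, 3), Mul(Rational(-1, 9), r)) (Function('B')(r) = Add(Rational(-2, 9), Mul(Rational(1, 9), Add(-4, Mul(-1, r)))) = Add(Rational(-2, 9), Add(Rational(-4, 9), Mul(Rational(-1, 9), r))) = Add(Rational(-2, 3), Mul(Rational(-1, 9), r)))
H = 312 (H = Mul(Rational(-1, 2), -624) = 312)
Function('q')(T) = 26
Function('m')(w, l) = 312
Mul(Function('m')(Function('q')(Function('B')(-3)), -960), Pow(822611, -1)) = Mul(312, Pow(822611, -1)) = Mul(312, Rational(1, 822611)) = Rational(312, 822611)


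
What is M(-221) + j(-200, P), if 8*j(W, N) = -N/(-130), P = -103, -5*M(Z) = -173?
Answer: 35881/1040 ≈ 34.501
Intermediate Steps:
M(Z) = 173/5 (M(Z) = -1/5*(-173) = 173/5)
j(W, N) = N/1040 (j(W, N) = (-N/(-130))/8 = (-N*(-1)/130)/8 = (-(-1)*N/130)/8 = (N/130)/8 = N/1040)
M(-221) + j(-200, P) = 173/5 + (1/1040)*(-103) = 173/5 - 103/1040 = 35881/1040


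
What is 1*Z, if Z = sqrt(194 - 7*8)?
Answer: sqrt(138) ≈ 11.747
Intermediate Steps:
Z = sqrt(138) (Z = sqrt(194 - 56) = sqrt(138) ≈ 11.747)
1*Z = 1*sqrt(138) = sqrt(138)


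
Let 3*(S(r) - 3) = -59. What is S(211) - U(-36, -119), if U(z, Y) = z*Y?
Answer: -12902/3 ≈ -4300.7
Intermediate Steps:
U(z, Y) = Y*z
S(r) = -50/3 (S(r) = 3 + (⅓)*(-59) = 3 - 59/3 = -50/3)
S(211) - U(-36, -119) = -50/3 - (-119)*(-36) = -50/3 - 1*4284 = -50/3 - 4284 = -12902/3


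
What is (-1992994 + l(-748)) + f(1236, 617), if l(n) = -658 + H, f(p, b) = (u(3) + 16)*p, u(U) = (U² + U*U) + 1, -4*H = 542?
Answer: -3901055/2 ≈ -1.9505e+6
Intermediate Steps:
H = -271/2 (H = -¼*542 = -271/2 ≈ -135.50)
u(U) = 1 + 2*U² (u(U) = (U² + U²) + 1 = 2*U² + 1 = 1 + 2*U²)
f(p, b) = 35*p (f(p, b) = ((1 + 2*3²) + 16)*p = ((1 + 2*9) + 16)*p = ((1 + 18) + 16)*p = (19 + 16)*p = 35*p)
l(n) = -1587/2 (l(n) = -658 - 271/2 = -1587/2)
(-1992994 + l(-748)) + f(1236, 617) = (-1992994 - 1587/2) + 35*1236 = -3987575/2 + 43260 = -3901055/2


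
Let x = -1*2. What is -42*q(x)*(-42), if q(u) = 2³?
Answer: 14112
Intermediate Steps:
x = -2
q(u) = 8
-42*q(x)*(-42) = -42*8*(-42) = -336*(-42) = 14112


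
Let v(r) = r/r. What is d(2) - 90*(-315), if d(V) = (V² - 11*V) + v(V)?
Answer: 28333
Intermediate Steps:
v(r) = 1
d(V) = 1 + V² - 11*V (d(V) = (V² - 11*V) + 1 = 1 + V² - 11*V)
d(2) - 90*(-315) = (1 + 2² - 11*2) - 90*(-315) = (1 + 4 - 22) + 28350 = -17 + 28350 = 28333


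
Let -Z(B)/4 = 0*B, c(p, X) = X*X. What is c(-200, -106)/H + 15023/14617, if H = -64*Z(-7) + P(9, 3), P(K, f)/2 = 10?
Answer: 41134268/73085 ≈ 562.83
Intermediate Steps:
c(p, X) = X**2
P(K, f) = 20 (P(K, f) = 2*10 = 20)
Z(B) = 0 (Z(B) = -0*B = -4*0 = 0)
H = 20 (H = -64*0 + 20 = 0 + 20 = 20)
c(-200, -106)/H + 15023/14617 = (-106)**2/20 + 15023/14617 = 11236*(1/20) + 15023*(1/14617) = 2809/5 + 15023/14617 = 41134268/73085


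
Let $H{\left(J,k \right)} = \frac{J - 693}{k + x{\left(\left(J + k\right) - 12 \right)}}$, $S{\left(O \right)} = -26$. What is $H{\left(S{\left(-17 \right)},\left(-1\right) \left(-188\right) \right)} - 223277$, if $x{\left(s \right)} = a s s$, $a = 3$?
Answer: $- \frac{15113174295}{67688} \approx -2.2328 \cdot 10^{5}$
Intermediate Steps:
$x{\left(s \right)} = 3 s^{2}$ ($x{\left(s \right)} = 3 s s = 3 s^{2}$)
$H{\left(J,k \right)} = \frac{-693 + J}{k + 3 \left(-12 + J + k\right)^{2}}$ ($H{\left(J,k \right)} = \frac{J - 693}{k + 3 \left(\left(J + k\right) - 12\right)^{2}} = \frac{-693 + J}{k + 3 \left(-12 + J + k\right)^{2}}$)
$H{\left(S{\left(-17 \right)},\left(-1\right) \left(-188\right) \right)} - 223277 = \frac{-693 - 26}{\left(-1\right) \left(-188\right) + 3 \left(-12 - 26 - -188\right)^{2}} - 223277 = \frac{1}{188 + 3 \left(-12 - 26 + 188\right)^{2}} \left(-719\right) - 223277 = \frac{1}{188 + 3 \cdot 150^{2}} \left(-719\right) - 223277 = \frac{1}{188 + 3 \cdot 22500} \left(-719\right) - 223277 = \frac{1}{188 + 67500} \left(-719\right) - 223277 = \frac{1}{67688} \left(-719\right) - 223277 = - \frac{719}{67688} - 223277 = - \frac{15113174295}{67688}$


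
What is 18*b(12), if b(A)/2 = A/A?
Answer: 36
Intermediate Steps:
b(A) = 2 (b(A) = 2*(A/A) = 2*1 = 2)
18*b(12) = 18*2 = 36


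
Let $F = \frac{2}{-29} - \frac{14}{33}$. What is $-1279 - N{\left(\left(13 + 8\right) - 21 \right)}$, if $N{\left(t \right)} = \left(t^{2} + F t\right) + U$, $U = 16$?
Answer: $-1295$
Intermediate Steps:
$F = - \frac{472}{957}$ ($F = 2 \left(- \frac{1}{29}\right) - \frac{14}{33} = - \frac{2}{29} - \frac{14}{33} = - \frac{472}{957} \approx -0.49321$)
$N{\left(t \right)} = 16 + t^{2} - \frac{472 t}{957}$ ($N{\left(t \right)} = \left(t^{2} - \frac{472 t}{957}\right) + 16 = 16 + t^{2} - \frac{472 t}{957}$)
$-1279 - N{\left(\left(13 + 8\right) - 21 \right)} = -1279 - \left(16 + \left(\left(13 + 8\right) - 21\right)^{2} - \frac{472 \left(\left(13 + 8\right) - 21\right)}{957}\right) = -1279 - \left(16 + \left(21 - 21\right)^{2} - \frac{472 \left(21 - 21\right)}{957}\right) = -1279 - \left(16 + 0^{2} - 0\right) = -1279 - \left(16 + 0 + 0\right) = -1279 - 16 = -1295$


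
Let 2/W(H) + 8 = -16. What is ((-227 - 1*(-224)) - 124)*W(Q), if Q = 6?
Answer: 127/12 ≈ 10.583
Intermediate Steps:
W(H) = -1/12 (W(H) = 2/(-8 - 16) = 2/(-24) = 2*(-1/24) = -1/12)
((-227 - 1*(-224)) - 124)*W(Q) = ((-227 - 1*(-224)) - 124)*(-1/12) = ((-227 + 224) - 124)*(-1/12) = (-3 - 124)*(-1/12) = -127*(-1/12) = 127/12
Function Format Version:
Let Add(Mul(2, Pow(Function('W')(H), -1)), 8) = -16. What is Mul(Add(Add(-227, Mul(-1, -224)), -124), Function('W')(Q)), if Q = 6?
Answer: Rational(127, 12) ≈ 10.583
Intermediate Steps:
Function('W')(H) = Rational(-1, 12) (Function('W')(H) = Mul(2, Pow(Add(-8, -16), -1)) = Mul(2, Pow(-24, -1)) = Mul(2, Rational(-1, 24)) = Rational(-1, 12))
Mul(Add(Add(-227, Mul(-1, -224)), -124), Function('W')(Q)) = Mul(Add(Add(-227, Mul(-1, -224)), -124), Rational(-1, 12)) = Mul(Add(Add(-227, 224), -124), Rational(-1, 12)) = Mul(Add(-3, -124), Rational(-1, 12)) = Mul(-127, Rational(-1, 12)) = Rational(127, 12)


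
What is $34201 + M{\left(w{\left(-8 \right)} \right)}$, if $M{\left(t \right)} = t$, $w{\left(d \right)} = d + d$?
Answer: $34185$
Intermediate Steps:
$w{\left(d \right)} = 2 d$
$34201 + M{\left(w{\left(-8 \right)} \right)} = 34201 + 2 \left(-8\right) = 34201 - 16 = 34185$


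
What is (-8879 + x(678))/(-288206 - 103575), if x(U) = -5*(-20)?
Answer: 8779/391781 ≈ 0.022408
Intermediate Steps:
x(U) = 100
(-8879 + x(678))/(-288206 - 103575) = (-8879 + 100)/(-288206 - 103575) = -8779/(-391781) = -8779*(-1/391781) = 8779/391781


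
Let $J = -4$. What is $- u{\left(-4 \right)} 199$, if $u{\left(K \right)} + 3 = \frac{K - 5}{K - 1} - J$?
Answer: $- \frac{2786}{5} \approx -557.2$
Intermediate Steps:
$u{\left(K \right)} = 1 + \frac{-5 + K}{-1 + K}$ ($u{\left(K \right)} = -3 + \left(\frac{K - 5}{K - 1} - -4\right) = -3 + \left(\frac{-5 + K}{-1 + K} + 4\right) = -3 + \left(4 + \frac{-5 + K}{-1 + K}\right) = 1 + \frac{-5 + K}{-1 + K}$)
$- u{\left(-4 \right)} 199 = - \frac{2 \left(-3 - 4\right)}{-1 - 4} \cdot 199 = - \frac{2 \left(-7\right)}{-5} \cdot 199 = - \frac{2 \left(-1\right) \left(-7\right)}{5} \cdot 199 = \left(-1\right) \frac{14}{5} \cdot 199 = \left(- \frac{14}{5}\right) 199 = - \frac{2786}{5}$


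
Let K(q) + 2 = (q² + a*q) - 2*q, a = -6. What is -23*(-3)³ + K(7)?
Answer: 612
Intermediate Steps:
K(q) = -2 + q² - 8*q (K(q) = -2 + ((q² - 6*q) - 2*q) = -2 + (q² - 8*q) = -2 + q² - 8*q)
-23*(-3)³ + K(7) = -23*(-3)³ + (-2 + 7² - 8*7) = -23*(-27) + (-2 + 49 - 56) = 621 - 9 = 612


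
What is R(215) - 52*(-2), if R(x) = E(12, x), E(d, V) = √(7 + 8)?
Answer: 104 + √15 ≈ 107.87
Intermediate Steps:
E(d, V) = √15
R(x) = √15
R(215) - 52*(-2) = √15 - 52*(-2) = √15 - 1*(-104) = √15 + 104 = 104 + √15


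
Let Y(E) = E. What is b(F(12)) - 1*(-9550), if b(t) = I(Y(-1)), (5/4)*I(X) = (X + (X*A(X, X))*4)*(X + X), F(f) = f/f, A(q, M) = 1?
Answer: 9558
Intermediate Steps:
F(f) = 1
I(X) = 8*X² (I(X) = 4*((X + (X*1)*4)*(X + X))/5 = 4*((X + X*4)*(2*X))/5 = 4*((X + 4*X)*(2*X))/5 = 4*((5*X)*(2*X))/5 = 4*(10*X²)/5 = 8*X²)
b(t) = 8 (b(t) = 8*(-1)² = 8*1 = 8)
b(F(12)) - 1*(-9550) = 8 - 1*(-9550) = 8 + 9550 = 9558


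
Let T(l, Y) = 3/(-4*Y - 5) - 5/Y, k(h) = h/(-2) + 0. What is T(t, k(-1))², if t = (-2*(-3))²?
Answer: 5329/49 ≈ 108.76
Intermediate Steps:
t = 36 (t = 6² = 36)
k(h) = -h/2 (k(h) = h*(-½) + 0 = -h/2 + 0 = -h/2)
T(l, Y) = -5/Y + 3/(-5 - 4*Y) (T(l, Y) = 3/(-5 - 4*Y) - 5/Y = -5/Y + 3/(-5 - 4*Y))
T(t, k(-1))² = ((-25 - (-23)*(-1)/2)/(((-½*(-1)))*(5 + 4*(-½*(-1)))))² = ((-25 - 23*½)/((½)*(5 + 4*(½))))² = (2*(-25 - 23/2)/(5 + 2))² = (2*(-73/2)/7)² = (2*(⅐)*(-73/2))² = (-73/7)² = 5329/49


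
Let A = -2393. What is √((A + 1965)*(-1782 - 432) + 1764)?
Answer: 6*√26371 ≈ 974.35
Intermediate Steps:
√((A + 1965)*(-1782 - 432) + 1764) = √((-2393 + 1965)*(-1782 - 432) + 1764) = √(-428*(-2214) + 1764) = √(947592 + 1764) = √949356 = 6*√26371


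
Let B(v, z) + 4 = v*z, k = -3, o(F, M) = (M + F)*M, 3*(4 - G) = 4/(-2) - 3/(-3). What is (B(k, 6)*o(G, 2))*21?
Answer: -5852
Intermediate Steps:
G = 13/3 (G = 4 - (4/(-2) - 3/(-3))/3 = 4 - (4*(-½) - 3*(-⅓))/3 = 4 - (-2 + 1)/3 = 4 - ⅓*(-1) = 4 + ⅓ = 13/3 ≈ 4.3333)
o(F, M) = M*(F + M) (o(F, M) = (F + M)*M = M*(F + M))
B(v, z) = -4 + v*z
(B(k, 6)*o(G, 2))*21 = ((-4 - 3*6)*(2*(13/3 + 2)))*21 = ((-4 - 18)*(2*(19/3)))*21 = -22*38/3*21 = -836/3*21 = -5852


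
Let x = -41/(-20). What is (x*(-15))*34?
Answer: -2091/2 ≈ -1045.5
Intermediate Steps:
x = 41/20 (x = -41*(-1/20) = 41/20 ≈ 2.0500)
(x*(-15))*34 = ((41/20)*(-15))*34 = -123/4*34 = -2091/2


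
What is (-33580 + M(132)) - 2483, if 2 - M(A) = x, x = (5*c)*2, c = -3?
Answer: -36031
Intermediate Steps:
x = -30 (x = (5*(-3))*2 = -15*2 = -30)
M(A) = 32 (M(A) = 2 - 1*(-30) = 2 + 30 = 32)
(-33580 + M(132)) - 2483 = (-33580 + 32) - 2483 = -33548 - 2483 = -36031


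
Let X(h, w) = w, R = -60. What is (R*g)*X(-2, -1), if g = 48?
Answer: 2880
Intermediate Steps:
(R*g)*X(-2, -1) = -60*48*(-1) = -2880*(-1) = 2880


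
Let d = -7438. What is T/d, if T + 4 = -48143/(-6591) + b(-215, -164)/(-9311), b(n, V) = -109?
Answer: -101751344/228230570919 ≈ -0.00044583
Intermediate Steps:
T = 203502688/61368801 (T = -4 + (-48143/(-6591) - 109/(-9311)) = -4 + (-48143*(-1/6591) - 109*(-1/9311)) = -4 + (48143/6591 + 109/9311) = -4 + 448977892/61368801 = 203502688/61368801 ≈ 3.3161)
T/d = (203502688/61368801)/(-7438) = (203502688/61368801)*(-1/7438) = -101751344/228230570919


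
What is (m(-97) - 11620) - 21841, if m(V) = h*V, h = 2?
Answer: -33655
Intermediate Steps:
m(V) = 2*V
(m(-97) - 11620) - 21841 = (2*(-97) - 11620) - 21841 = (-194 - 11620) - 21841 = -11814 - 21841 = -33655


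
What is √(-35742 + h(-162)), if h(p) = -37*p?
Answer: 2*I*√7437 ≈ 172.48*I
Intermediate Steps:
√(-35742 + h(-162)) = √(-35742 - 37*(-162)) = √(-35742 + 5994) = √(-29748) = 2*I*√7437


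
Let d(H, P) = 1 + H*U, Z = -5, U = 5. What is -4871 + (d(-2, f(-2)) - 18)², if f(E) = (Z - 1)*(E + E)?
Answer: -4142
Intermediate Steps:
f(E) = -12*E (f(E) = (-5 - 1)*(E + E) = -12*E)
d(H, P) = 1 + 5*H (d(H, P) = 1 + H*5 = 1 + 5*H)
-4871 + (d(-2, f(-2)) - 18)² = -4871 + ((1 + 5*(-2)) - 18)² = -4871 + ((1 - 10) - 18)² = -4871 + (-9 - 18)² = -4871 + (-27)² = -4871 + 729 = -4142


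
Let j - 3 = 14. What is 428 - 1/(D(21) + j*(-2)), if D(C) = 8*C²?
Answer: 1495431/3494 ≈ 428.00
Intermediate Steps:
j = 17 (j = 3 + 14 = 17)
428 - 1/(D(21) + j*(-2)) = 428 - 1/(8*21² + 17*(-2)) = 428 - 1/(8*441 - 34) = 428 - 1/(3528 - 34) = 428 - 1/3494 = 1495431/3494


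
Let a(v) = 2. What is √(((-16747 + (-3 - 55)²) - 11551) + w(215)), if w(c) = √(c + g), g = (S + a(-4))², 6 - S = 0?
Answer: √(-24934 + 3*√31) ≈ 157.85*I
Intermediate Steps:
S = 6 (S = 6 - 1*0 = 6 + 0 = 6)
g = 64 (g = (6 + 2)² = 8² = 64)
w(c) = √(64 + c) (w(c) = √(c + 64) = √(64 + c))
√(((-16747 + (-3 - 55)²) - 11551) + w(215)) = √(((-16747 + (-3 - 55)²) - 11551) + √(64 + 215)) = √(((-16747 + (-58)²) - 11551) + √279) = √(((-16747 + 3364) - 11551) + 3*√31) = √((-13383 - 11551) + 3*√31) = √(-24934 + 3*√31)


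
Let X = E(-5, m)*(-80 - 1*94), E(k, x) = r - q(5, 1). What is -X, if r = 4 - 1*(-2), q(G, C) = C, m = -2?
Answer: 870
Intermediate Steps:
r = 6 (r = 4 + 2 = 6)
E(k, x) = 5 (E(k, x) = 6 - 1*1 = 6 - 1 = 5)
X = -870 (X = 5*(-80 - 1*94) = 5*(-80 - 94) = 5*(-174) = -870)
-X = -1*(-870) = 870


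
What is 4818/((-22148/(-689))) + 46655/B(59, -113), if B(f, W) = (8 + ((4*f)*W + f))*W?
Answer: 44156938591/294579474 ≈ 149.90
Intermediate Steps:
B(f, W) = W*(8 + f + 4*W*f) (B(f, W) = (8 + (4*W*f + f))*W = (8 + (f + 4*W*f))*W = (8 + f + 4*W*f)*W = W*(8 + f + 4*W*f))
4818/((-22148/(-689))) + 46655/B(59, -113) = 4818/((-22148/(-689))) + 46655/((-113*(8 + 59 + 4*(-113)*59))) = 4818/((-22148*(-1/689))) + 46655/((-113*(8 + 59 - 26668))) = 4818/(22148/689) + 46655/((-113*(-26601))) = 4818*(689/22148) + 46655/3005913 = 1659801/11074 + 46655*(1/3005913) = 1659801/11074 + 46655/3005913 = 44156938591/294579474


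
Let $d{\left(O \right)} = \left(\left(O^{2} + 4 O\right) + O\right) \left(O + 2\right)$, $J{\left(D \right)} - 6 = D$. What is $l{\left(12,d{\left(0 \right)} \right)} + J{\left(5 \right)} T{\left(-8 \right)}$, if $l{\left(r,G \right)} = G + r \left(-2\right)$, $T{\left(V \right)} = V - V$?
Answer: $-24$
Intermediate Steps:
$J{\left(D \right)} = 6 + D$
$T{\left(V \right)} = 0$
$d{\left(O \right)} = \left(2 + O\right) \left(O^{2} + 5 O\right)$ ($d{\left(O \right)} = \left(O^{2} + 5 O\right) \left(2 + O\right) = \left(2 + O\right) \left(O^{2} + 5 O\right)$)
$l{\left(r,G \right)} = G - 2 r$
$l{\left(12,d{\left(0 \right)} \right)} + J{\left(5 \right)} T{\left(-8 \right)} = \left(0 \left(10 + 0^{2} + 7 \cdot 0\right) - 24\right) + \left(6 + 5\right) 0 = \left(0 \left(10 + 0 + 0\right) - 24\right) + 11 \cdot 0 = \left(0 \cdot 10 - 24\right) + 0 = \left(0 - 24\right) + 0 = -24 + 0 = -24$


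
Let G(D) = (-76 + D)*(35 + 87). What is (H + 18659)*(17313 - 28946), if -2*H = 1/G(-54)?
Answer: -6885147874473/31720 ≈ -2.1706e+8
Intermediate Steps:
G(D) = -9272 + 122*D (G(D) = (-76 + D)*122 = -9272 + 122*D)
H = 1/31720 (H = -1/(2*(-9272 + 122*(-54))) = -1/(2*(-9272 - 6588)) = -½/(-15860) = -½*(-1/15860) = 1/31720 ≈ 3.1526e-5)
(H + 18659)*(17313 - 28946) = (1/31720 + 18659)*(17313 - 28946) = (591863481/31720)*(-11633) = -6885147874473/31720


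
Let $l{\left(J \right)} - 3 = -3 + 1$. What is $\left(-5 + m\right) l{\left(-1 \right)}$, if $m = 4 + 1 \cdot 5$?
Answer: $4$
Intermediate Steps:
$m = 9$ ($m = 4 + 5 = 9$)
$l{\left(J \right)} = 1$ ($l{\left(J \right)} = 3 + \left(-3 + 1\right) = 3 - 2 = 1$)
$\left(-5 + m\right) l{\left(-1 \right)} = \left(-5 + 9\right) 1 = 4 \cdot 1 = 4$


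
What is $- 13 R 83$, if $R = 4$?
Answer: $-4316$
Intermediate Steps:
$- 13 R 83 = \left(-13\right) 4 \cdot 83 = \left(-52\right) 83 = -4316$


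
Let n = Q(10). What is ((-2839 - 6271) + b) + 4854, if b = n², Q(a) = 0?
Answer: -4256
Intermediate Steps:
n = 0
b = 0 (b = 0² = 0)
((-2839 - 6271) + b) + 4854 = ((-2839 - 6271) + 0) + 4854 = (-9110 + 0) + 4854 = -9110 + 4854 = -4256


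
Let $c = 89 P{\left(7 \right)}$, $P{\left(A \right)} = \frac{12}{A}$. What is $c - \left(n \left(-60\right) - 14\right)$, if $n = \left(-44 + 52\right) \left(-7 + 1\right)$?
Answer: $- \frac{18994}{7} \approx -2713.4$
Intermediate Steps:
$n = -48$ ($n = 8 \left(-6\right) = -48$)
$c = \frac{1068}{7}$ ($c = 89 \cdot \frac{12}{7} = \frac{1068}{7} \approx 152.57$)
$c - \left(n \left(-60\right) - 14\right) = \frac{1068}{7} - \left(\left(-48\right) \left(-60\right) - 14\right) = \frac{1068}{7} - \left(2880 - 14\right) = \frac{1068}{7} - 2866 = - \frac{18994}{7}$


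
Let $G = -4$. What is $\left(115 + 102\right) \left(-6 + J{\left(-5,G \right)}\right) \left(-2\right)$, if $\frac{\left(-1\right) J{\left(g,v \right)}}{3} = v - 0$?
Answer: $-2604$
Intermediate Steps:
$J{\left(g,v \right)} = - 3 v$ ($J{\left(g,v \right)} = - 3 \left(v - 0\right) = - 3 \left(v + 0\right) = - 3 v$)
$\left(115 + 102\right) \left(-6 + J{\left(-5,G \right)}\right) \left(-2\right) = \left(115 + 102\right) \left(-6 - -12\right) \left(-2\right) = 217 \left(-6 + 12\right) \left(-2\right) = 217 \cdot 6 \left(-2\right) = 217 \left(-12\right) = -2604$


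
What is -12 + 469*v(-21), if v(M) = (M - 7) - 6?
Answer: -15958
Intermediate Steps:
v(M) = -13 + M (v(M) = (-7 + M) - 6 = -13 + M)
-12 + 469*v(-21) = -12 + 469*(-13 - 21) = -12 + 469*(-34) = -12 - 15946 = -15958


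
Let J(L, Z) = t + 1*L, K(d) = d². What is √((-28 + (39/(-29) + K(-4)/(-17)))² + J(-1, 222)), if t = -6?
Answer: √221233418/493 ≈ 30.170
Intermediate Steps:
J(L, Z) = -6 + L (J(L, Z) = -6 + 1*L = -6 + L)
√((-28 + (39/(-29) + K(-4)/(-17)))² + J(-1, 222)) = √((-28 + (39/(-29) + (-4)²/(-17)))² + (-6 - 1)) = √((-28 + (39*(-1/29) + 16*(-1/17)))² - 7) = √((-28 + (-39/29 - 16/17))² - 7) = √((-28 - 1127/493)² - 7) = √((-14931/493)² - 7) = √(222934761/243049 - 7) = √(221233418/243049) = √221233418/493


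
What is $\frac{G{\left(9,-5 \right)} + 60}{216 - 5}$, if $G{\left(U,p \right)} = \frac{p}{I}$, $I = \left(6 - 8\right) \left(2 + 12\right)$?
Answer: $\frac{1685}{5908} \approx 0.28521$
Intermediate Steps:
$I = -28$ ($I = \left(-2\right) 14 = -28$)
$G{\left(U,p \right)} = - \frac{p}{28}$ ($G{\left(U,p \right)} = \frac{p}{-28} = p \left(- \frac{1}{28}\right) = - \frac{p}{28}$)
$\frac{G{\left(9,-5 \right)} + 60}{216 - 5} = \frac{\left(- \frac{1}{28}\right) \left(-5\right) + 60}{216 - 5} = \frac{\frac{5}{28} + 60}{211} = \frac{1685}{28} \cdot \frac{1}{211} = \frac{1685}{5908}$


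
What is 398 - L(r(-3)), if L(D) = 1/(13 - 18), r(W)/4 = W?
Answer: 1991/5 ≈ 398.20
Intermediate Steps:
r(W) = 4*W
L(D) = -⅕ (L(D) = 1/(-5) = -⅕)
398 - L(r(-3)) = 398 - 1*(-⅕) = 398 + ⅕ = 1991/5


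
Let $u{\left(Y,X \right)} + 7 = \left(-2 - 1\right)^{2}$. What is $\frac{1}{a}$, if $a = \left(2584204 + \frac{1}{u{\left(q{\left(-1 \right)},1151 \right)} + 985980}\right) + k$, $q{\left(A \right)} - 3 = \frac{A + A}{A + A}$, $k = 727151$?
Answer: $\frac{985982}{3264936425611} \approx 3.0199 \cdot 10^{-7}$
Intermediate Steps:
$q{\left(A \right)} = 4$ ($q{\left(A \right)} = 3 + \frac{A + A}{A + A} = 3 + \frac{2 A}{2 A} = 3 + 2 A \frac{1}{2 A} = 3 + 1 = 4$)
$u{\left(Y,X \right)} = 2$ ($u{\left(Y,X \right)} = -7 + \left(-2 - 1\right)^{2} = -7 + \left(-3\right)^{2} = -7 + 9 = 2$)
$a = \frac{3264936425611}{985982}$ ($a = \left(2584204 + \frac{1}{2 + 985980}\right) + 727151 = \left(2584204 + \frac{1}{985982}\right) + 727151 = \frac{2547978628329}{985982} + 727151 = \frac{3264936425611}{985982} \approx 3.3114 \cdot 10^{6}$)
$\frac{1}{a} = \frac{1}{\frac{3264936425611}{985982}} = \frac{985982}{3264936425611}$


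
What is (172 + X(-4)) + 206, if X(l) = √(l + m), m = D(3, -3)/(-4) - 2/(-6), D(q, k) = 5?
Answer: 378 + I*√177/6 ≈ 378.0 + 2.2174*I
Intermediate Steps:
m = -11/12 (m = 5/(-4) - 2/(-6) = 5*(-¼) - 2*(-⅙) = -5/4 + ⅓ = -11/12 ≈ -0.91667)
X(l) = √(-11/12 + l) (X(l) = √(l - 11/12) = √(-11/12 + l))
(172 + X(-4)) + 206 = (172 + √(-33 + 36*(-4))/6) + 206 = (172 + √(-33 - 144)/6) + 206 = (172 + √(-177)/6) + 206 = (172 + (I*√177)/6) + 206 = (172 + I*√177/6) + 206 = 378 + I*√177/6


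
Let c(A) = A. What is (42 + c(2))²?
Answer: 1936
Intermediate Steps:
(42 + c(2))² = (42 + 2)² = 44² = 1936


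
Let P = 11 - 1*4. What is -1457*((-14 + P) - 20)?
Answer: 39339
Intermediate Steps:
P = 7 (P = 11 - 4 = 7)
-1457*((-14 + P) - 20) = -1457*((-14 + 7) - 20) = -1457*(-7 - 20) = -1457*(-27) = 39339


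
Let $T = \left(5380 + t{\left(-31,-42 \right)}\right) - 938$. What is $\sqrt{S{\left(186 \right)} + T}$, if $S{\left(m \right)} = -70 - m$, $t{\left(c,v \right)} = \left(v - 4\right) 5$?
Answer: $2 \sqrt{989} \approx 62.897$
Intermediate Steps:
$t{\left(c,v \right)} = -20 + 5 v$ ($t{\left(c,v \right)} = \left(-4 + v\right) 5 = -20 + 5 v$)
$T = 4212$ ($T = \left(5380 + \left(-20 + 5 \left(-42\right)\right)\right) - 938 = \left(5380 - 230\right) - 938 = 5150 - 938 = 4212$)
$\sqrt{S{\left(186 \right)} + T} = \sqrt{\left(-70 - 186\right) + 4212} = \sqrt{-256 + 4212} = \sqrt{3956} = 2 \sqrt{989}$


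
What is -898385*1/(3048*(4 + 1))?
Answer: -179677/3048 ≈ -58.949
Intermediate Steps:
-898385*1/(3048*(4 + 1)) = -898385/(3048*(5*1)) = -898385/(3048*5) = -898385/15240 = -898385*1/15240 = -179677/3048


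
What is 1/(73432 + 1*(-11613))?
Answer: 1/61819 ≈ 1.6176e-5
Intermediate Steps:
1/(73432 + 1*(-11613)) = 1/(73432 - 11613) = 1/61819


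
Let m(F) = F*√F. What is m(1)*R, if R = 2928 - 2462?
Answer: 466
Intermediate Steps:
m(F) = F^(3/2)
R = 466
m(1)*R = 1^(3/2)*466 = 1*466 = 466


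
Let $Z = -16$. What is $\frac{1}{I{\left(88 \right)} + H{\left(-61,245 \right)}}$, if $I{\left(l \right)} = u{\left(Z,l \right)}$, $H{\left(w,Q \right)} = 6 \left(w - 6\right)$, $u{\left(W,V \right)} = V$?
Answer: $- \frac{1}{314} \approx -0.0031847$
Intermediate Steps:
$H{\left(w,Q \right)} = -36 + 6 w$ ($H{\left(w,Q \right)} = 6 \left(-6 + w\right) = -36 + 6 w$)
$I{\left(l \right)} = l$
$\frac{1}{I{\left(88 \right)} + H{\left(-61,245 \right)}} = \frac{1}{88 + \left(-36 + 6 \left(-61\right)\right)} = \frac{1}{88 - 402} = \frac{1}{-314} = - \frac{1}{314}$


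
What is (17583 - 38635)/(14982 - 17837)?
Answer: 21052/2855 ≈ 7.3737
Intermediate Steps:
(17583 - 38635)/(14982 - 17837) = -21052/(-2855) = -21052*(-1/2855) = 21052/2855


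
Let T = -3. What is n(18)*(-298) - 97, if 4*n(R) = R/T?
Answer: 350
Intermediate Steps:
n(R) = -R/12 (n(R) = (R/(-3))/4 = (R*(-1/3))/4 = (-R/3)/4 = -R/12)
n(18)*(-298) - 97 = -1/12*18*(-298) - 97 = -3/2*(-298) - 97 = 447 - 97 = 350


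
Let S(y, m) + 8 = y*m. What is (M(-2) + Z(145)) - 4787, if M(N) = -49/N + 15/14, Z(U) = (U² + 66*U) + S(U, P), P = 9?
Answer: 189914/7 ≈ 27131.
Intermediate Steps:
S(y, m) = -8 + m*y (S(y, m) = -8 + y*m = -8 + m*y)
Z(U) = -8 + U² + 75*U (Z(U) = (U² + 66*U) + (-8 + 9*U) = -8 + U² + 75*U)
M(N) = 15/14 - 49/N (M(N) = -49/N + 15*(1/14) = -49/N + 15/14 = 15/14 - 49/N)
(M(-2) + Z(145)) - 4787 = ((15/14 - 49/(-2)) + (-8 + 145² + 75*145)) - 4787 = ((15/14 - 49*(-½)) + (-8 + 21025 + 10875)) - 4787 = ((15/14 + 49/2) + 31892) - 4787 = (179/7 + 31892) - 4787 = 223423/7 - 4787 = 189914/7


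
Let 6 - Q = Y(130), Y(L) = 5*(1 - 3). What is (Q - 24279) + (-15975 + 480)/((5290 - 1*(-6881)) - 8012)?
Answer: -100925312/4159 ≈ -24267.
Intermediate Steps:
Y(L) = -10 (Y(L) = 5*(-2) = -10)
Q = 16 (Q = 6 - 1*(-10) = 6 + 10 = 16)
(Q - 24279) + (-15975 + 480)/((5290 - 1*(-6881)) - 8012) = (16 - 24279) + (-15975 + 480)/((5290 - 1*(-6881)) - 8012) = -24263 - 15495/((5290 + 6881) - 8012) = -24263 - 15495/(12171 - 8012) = -24263 - 15495/4159 = -100925312/4159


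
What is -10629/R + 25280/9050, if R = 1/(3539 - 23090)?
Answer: 188065861523/905 ≈ 2.0781e+8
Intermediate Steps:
R = -1/19551 (R = 1/(-19551) = -1/19551 ≈ -5.1148e-5)
-10629/R + 25280/9050 = -10629/(-1/19551) + 25280/9050 = -10629*(-19551) + 25280*(1/9050) = 207807579 + 2528/905 = 188065861523/905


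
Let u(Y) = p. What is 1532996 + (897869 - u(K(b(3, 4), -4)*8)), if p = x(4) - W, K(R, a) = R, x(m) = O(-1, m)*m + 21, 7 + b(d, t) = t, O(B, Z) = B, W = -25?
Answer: 2430823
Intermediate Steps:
b(d, t) = -7 + t
x(m) = 21 - m (x(m) = -m + 21 = 21 - m)
p = 42 (p = (21 - 1*4) - 1*(-25) = (21 - 4) + 25 = 17 + 25 = 42)
u(Y) = 42
1532996 + (897869 - u(K(b(3, 4), -4)*8)) = 1532996 + (897869 - 1*42) = 1532996 + (897869 - 42) = 1532996 + 897827 = 2430823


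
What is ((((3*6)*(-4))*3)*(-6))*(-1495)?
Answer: -1937520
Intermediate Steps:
((((3*6)*(-4))*3)*(-6))*(-1495) = (((18*(-4))*3)*(-6))*(-1495) = (-72*3*(-6))*(-1495) = -216*(-6)*(-1495) = 1296*(-1495) = -1937520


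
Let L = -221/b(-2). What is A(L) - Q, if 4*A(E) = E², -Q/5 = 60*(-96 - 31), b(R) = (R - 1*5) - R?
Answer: -3761159/100 ≈ -37612.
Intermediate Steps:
b(R) = -5 (b(R) = (R - 5) - R = (-5 + R) - R = -5)
L = 221/5 (L = -221/(-5) = -221*(-⅕) = 221/5 ≈ 44.200)
Q = 38100 (Q = -300*(-96 - 31) = -300*(-127) = -5*(-7620) = 38100)
A(E) = E²/4
A(L) - Q = (221/5)²/4 - 1*38100 = (¼)*(48841/25) - 38100 = 48841/100 - 38100 = -3761159/100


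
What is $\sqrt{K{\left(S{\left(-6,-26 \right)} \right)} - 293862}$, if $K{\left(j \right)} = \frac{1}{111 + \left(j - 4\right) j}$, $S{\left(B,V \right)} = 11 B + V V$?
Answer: $\frac{i \sqrt{75954490275099}}{16077} \approx 542.09 i$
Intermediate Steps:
$S{\left(B,V \right)} = V^{2} + 11 B$ ($S{\left(B,V \right)} = 11 B + V^{2} = V^{2} + 11 B$)
$K{\left(j \right)} = \frac{1}{111 + j \left(-4 + j\right)}$ ($K{\left(j \right)} = \frac{1}{111 + \left(-4 + j\right) j} = \frac{1}{111 + j \left(-4 + j\right)}$)
$\sqrt{K{\left(S{\left(-6,-26 \right)} \right)} - 293862} = \sqrt{\frac{1}{111 + \left(\left(-26\right)^{2} + 11 \left(-6\right)\right)^{2} - 4 \left(\left(-26\right)^{2} + 11 \left(-6\right)\right)} - 293862} = \sqrt{\frac{1}{111 + \left(676 - 66\right)^{2} - 4 \left(676 - 66\right)} - 293862} = \sqrt{\frac{1}{111 + 610^{2} - 2440} - 293862} = \sqrt{\frac{1}{111 + 372100 - 2440} - 293862} = \sqrt{\frac{1}{369771} - 293862} = \sqrt{- \frac{108661645601}{369771}} = \frac{i \sqrt{75954490275099}}{16077}$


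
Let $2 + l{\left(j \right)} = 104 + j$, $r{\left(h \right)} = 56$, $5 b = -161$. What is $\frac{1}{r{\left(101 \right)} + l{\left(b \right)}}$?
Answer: $\frac{5}{629} \approx 0.0079491$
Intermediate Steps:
$b = - \frac{161}{5}$ ($b = \frac{1}{5} \left(-161\right) = - \frac{161}{5} \approx -32.2$)
$l{\left(j \right)} = 102 + j$ ($l{\left(j \right)} = -2 + \left(104 + j\right) = 102 + j$)
$\frac{1}{r{\left(101 \right)} + l{\left(b \right)}} = \frac{1}{56 + \left(102 - \frac{161}{5}\right)} = \frac{1}{56 + \frac{349}{5}} = \frac{1}{\frac{629}{5}} = \frac{5}{629}$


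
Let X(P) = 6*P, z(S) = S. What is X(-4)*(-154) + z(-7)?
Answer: 3689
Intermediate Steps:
X(-4)*(-154) + z(-7) = (6*(-4))*(-154) - 7 = -24*(-154) - 7 = 3696 - 7 = 3689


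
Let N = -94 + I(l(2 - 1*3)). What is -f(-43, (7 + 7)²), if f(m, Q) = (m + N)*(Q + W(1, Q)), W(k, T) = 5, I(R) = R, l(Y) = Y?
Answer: 27738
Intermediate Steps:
N = -95 (N = -94 + (2 - 1*3) = -94 + (2 - 3) = -94 - 1 = -95)
f(m, Q) = (-95 + m)*(5 + Q) (f(m, Q) = (m - 95)*(Q + 5) = (-95 + m)*(5 + Q))
-f(-43, (7 + 7)²) = -(-475 - 95*(7 + 7)² + 5*(-43) + (7 + 7)²*(-43)) = -(-475 - 95*14² - 215 + 14²*(-43)) = -(-475 - 95*196 - 215 + 196*(-43)) = -(-475 - 18620 - 215 - 8428) = -1*(-27738) = 27738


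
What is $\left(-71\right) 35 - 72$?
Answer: $-2557$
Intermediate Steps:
$\left(-71\right) 35 - 72 = -2485 - 72 = -2557$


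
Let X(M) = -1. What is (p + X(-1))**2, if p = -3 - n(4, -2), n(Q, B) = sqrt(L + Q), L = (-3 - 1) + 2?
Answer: (4 + sqrt(2))**2 ≈ 29.314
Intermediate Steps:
L = -2 (L = -4 + 2 = -2)
n(Q, B) = sqrt(-2 + Q)
p = -3 - sqrt(2) (p = -3 - sqrt(-2 + 4) = -3 - sqrt(2) ≈ -4.4142)
(p + X(-1))**2 = ((-3 - sqrt(2)) - 1)**2 = (-4 - sqrt(2))**2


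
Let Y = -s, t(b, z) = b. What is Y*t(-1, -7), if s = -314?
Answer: -314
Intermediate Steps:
Y = 314 (Y = -1*(-314) = 314)
Y*t(-1, -7) = 314*(-1) = -314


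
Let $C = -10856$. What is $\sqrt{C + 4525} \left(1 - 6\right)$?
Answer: $- 5 i \sqrt{6331} \approx - 397.84 i$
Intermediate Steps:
$\sqrt{C + 4525} \left(1 - 6\right) = \sqrt{-10856 + 4525} \left(1 - 6\right) = \sqrt{-6331} \left(1 - 6\right) = i \sqrt{6331} \left(-5\right) = - 5 i \sqrt{6331}$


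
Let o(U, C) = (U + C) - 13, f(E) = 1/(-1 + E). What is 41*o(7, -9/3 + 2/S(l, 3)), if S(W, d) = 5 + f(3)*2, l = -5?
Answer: -1066/3 ≈ -355.33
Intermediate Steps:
S(W, d) = 6 (S(W, d) = 5 + 2/(-1 + 3) = 5 + 2/2 = 5 + (½)*2 = 5 + 1 = 6)
o(U, C) = -13 + C + U (o(U, C) = (C + U) - 13 = -13 + C + U)
41*o(7, -9/3 + 2/S(l, 3)) = 41*(-13 + (-9/3 + 2/6) + 7) = 41*(-13 + (-9*⅓ + 2*(⅙)) + 7) = 41*(-13 + (-3 + ⅓) + 7) = 41*(-13 - 8/3 + 7) = 41*(-26/3) = -1066/3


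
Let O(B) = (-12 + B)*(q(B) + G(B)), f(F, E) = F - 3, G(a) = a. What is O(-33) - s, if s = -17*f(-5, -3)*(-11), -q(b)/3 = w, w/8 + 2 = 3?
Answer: 4061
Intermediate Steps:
w = 8 (w = -16 + 8*3 = -16 + 24 = 8)
f(F, E) = -3 + F
q(b) = -24 (q(b) = -3*8 = -24)
O(B) = (-24 + B)*(-12 + B) (O(B) = (-12 + B)*(-24 + B) = (-24 + B)*(-12 + B))
s = -1496 (s = -17*(-3 - 5)*(-11) = -17*(-8)*(-11) = 136*(-11) = -1496)
O(-33) - s = (288 + (-33)² - 36*(-33)) - 1*(-1496) = (288 + 1089 + 1188) + 1496 = 2565 + 1496 = 4061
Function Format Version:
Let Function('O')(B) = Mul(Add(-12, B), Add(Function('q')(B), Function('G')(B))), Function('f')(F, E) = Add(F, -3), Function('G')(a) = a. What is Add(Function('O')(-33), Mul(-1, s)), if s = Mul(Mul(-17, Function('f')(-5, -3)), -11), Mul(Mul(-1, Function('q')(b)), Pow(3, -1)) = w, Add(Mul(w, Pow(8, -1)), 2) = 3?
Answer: 4061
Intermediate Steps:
w = 8 (w = Add(-16, Mul(8, 3)) = Add(-16, 24) = 8)
Function('f')(F, E) = Add(-3, F)
Function('q')(b) = -24 (Function('q')(b) = Mul(-3, 8) = -24)
Function('O')(B) = Mul(Add(-24, B), Add(-12, B)) (Function('O')(B) = Mul(Add(-12, B), Add(-24, B)) = Mul(Add(-24, B), Add(-12, B)))
s = -1496 (s = Mul(Mul(-17, Add(-3, -5)), -11) = Mul(Mul(-17, -8), -11) = Mul(136, -11) = -1496)
Add(Function('O')(-33), Mul(-1, s)) = Add(Add(288, Pow(-33, 2), Mul(-36, -33)), Mul(-1, -1496)) = Add(Add(288, 1089, 1188), 1496) = Add(2565, 1496) = 4061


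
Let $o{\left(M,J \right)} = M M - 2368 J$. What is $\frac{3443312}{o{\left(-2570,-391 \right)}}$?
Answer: $\frac{860828}{1882697} \approx 0.45723$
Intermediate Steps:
$o{\left(M,J \right)} = M^{2} - 2368 J$
$\frac{3443312}{o{\left(-2570,-391 \right)}} = \frac{3443312}{\left(-2570\right)^{2} - -925888} = \frac{3443312}{6604900 + 925888} = \frac{3443312}{7530788} = 3443312 \cdot \frac{1}{7530788} = \frac{860828}{1882697}$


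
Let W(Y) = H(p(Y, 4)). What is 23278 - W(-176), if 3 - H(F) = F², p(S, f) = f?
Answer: 23291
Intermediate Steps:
H(F) = 3 - F²
W(Y) = -13 (W(Y) = 3 - 1*4² = 3 - 1*16 = 3 - 16 = -13)
23278 - W(-176) = 23278 - 1*(-13) = 23278 + 13 = 23291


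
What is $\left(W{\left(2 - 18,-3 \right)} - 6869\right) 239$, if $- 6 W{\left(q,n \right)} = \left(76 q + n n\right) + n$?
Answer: $- \frac{4780478}{3} \approx -1.5935 \cdot 10^{6}$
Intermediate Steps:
$W{\left(q,n \right)} = - \frac{38 q}{3} - \frac{n}{6} - \frac{n^{2}}{6}$ ($W{\left(q,n \right)} = - \frac{\left(76 q + n n\right) + n}{6} = - \frac{\left(76 q + n^{2}\right) + n}{6} = - \frac{\left(n^{2} + 76 q\right) + n}{6} = - \frac{n + n^{2} + 76 q}{6} = - \frac{38 q}{3} - \frac{n}{6} - \frac{n^{2}}{6}$)
$\left(W{\left(2 - 18,-3 \right)} - 6869\right) 239 = \left(\left(- \frac{38 \left(2 - 18\right)}{3} - - \frac{1}{2} - \frac{\left(-3\right)^{2}}{6}\right) - 6869\right) 239 = \left(\left(\left(- \frac{38}{3}\right) \left(-16\right) + \frac{1}{2} - \frac{3}{2}\right) - 6869\right) 239 = \left(\left(\frac{608}{3} + \frac{1}{2} - \frac{3}{2}\right) - 6869\right) 239 = \left(\frac{605}{3} - 6869\right) 239 = \left(- \frac{20002}{3}\right) 239 = - \frac{4780478}{3}$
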